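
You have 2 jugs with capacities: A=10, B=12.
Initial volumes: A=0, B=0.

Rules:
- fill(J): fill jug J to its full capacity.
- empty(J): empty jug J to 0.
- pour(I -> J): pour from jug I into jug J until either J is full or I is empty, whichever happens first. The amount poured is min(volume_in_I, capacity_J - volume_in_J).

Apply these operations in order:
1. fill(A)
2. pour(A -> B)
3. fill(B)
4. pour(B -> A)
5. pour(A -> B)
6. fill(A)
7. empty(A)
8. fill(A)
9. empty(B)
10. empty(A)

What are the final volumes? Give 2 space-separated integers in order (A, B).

Step 1: fill(A) -> (A=10 B=0)
Step 2: pour(A -> B) -> (A=0 B=10)
Step 3: fill(B) -> (A=0 B=12)
Step 4: pour(B -> A) -> (A=10 B=2)
Step 5: pour(A -> B) -> (A=0 B=12)
Step 6: fill(A) -> (A=10 B=12)
Step 7: empty(A) -> (A=0 B=12)
Step 8: fill(A) -> (A=10 B=12)
Step 9: empty(B) -> (A=10 B=0)
Step 10: empty(A) -> (A=0 B=0)

Answer: 0 0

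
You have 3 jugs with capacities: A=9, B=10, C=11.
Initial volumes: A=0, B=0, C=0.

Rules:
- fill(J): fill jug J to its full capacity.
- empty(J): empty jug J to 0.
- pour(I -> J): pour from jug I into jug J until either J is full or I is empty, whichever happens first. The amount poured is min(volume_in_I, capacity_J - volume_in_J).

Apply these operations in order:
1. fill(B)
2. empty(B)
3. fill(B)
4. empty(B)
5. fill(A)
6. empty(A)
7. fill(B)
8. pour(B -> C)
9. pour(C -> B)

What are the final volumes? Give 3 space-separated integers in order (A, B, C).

Step 1: fill(B) -> (A=0 B=10 C=0)
Step 2: empty(B) -> (A=0 B=0 C=0)
Step 3: fill(B) -> (A=0 B=10 C=0)
Step 4: empty(B) -> (A=0 B=0 C=0)
Step 5: fill(A) -> (A=9 B=0 C=0)
Step 6: empty(A) -> (A=0 B=0 C=0)
Step 7: fill(B) -> (A=0 B=10 C=0)
Step 8: pour(B -> C) -> (A=0 B=0 C=10)
Step 9: pour(C -> B) -> (A=0 B=10 C=0)

Answer: 0 10 0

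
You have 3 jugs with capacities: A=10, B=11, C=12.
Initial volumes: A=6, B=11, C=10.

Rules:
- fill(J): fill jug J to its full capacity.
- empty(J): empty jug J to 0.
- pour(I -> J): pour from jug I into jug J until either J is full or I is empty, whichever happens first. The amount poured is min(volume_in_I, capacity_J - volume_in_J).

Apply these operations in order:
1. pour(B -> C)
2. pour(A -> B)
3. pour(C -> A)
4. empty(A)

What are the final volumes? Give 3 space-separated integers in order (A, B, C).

Step 1: pour(B -> C) -> (A=6 B=9 C=12)
Step 2: pour(A -> B) -> (A=4 B=11 C=12)
Step 3: pour(C -> A) -> (A=10 B=11 C=6)
Step 4: empty(A) -> (A=0 B=11 C=6)

Answer: 0 11 6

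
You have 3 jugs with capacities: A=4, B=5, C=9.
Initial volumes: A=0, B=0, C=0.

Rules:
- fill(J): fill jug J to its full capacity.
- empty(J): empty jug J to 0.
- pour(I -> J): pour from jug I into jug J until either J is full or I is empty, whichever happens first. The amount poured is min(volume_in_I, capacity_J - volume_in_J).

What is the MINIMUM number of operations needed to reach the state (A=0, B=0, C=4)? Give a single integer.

Answer: 2

Derivation:
BFS from (A=0, B=0, C=0). One shortest path:
  1. fill(A) -> (A=4 B=0 C=0)
  2. pour(A -> C) -> (A=0 B=0 C=4)
Reached target in 2 moves.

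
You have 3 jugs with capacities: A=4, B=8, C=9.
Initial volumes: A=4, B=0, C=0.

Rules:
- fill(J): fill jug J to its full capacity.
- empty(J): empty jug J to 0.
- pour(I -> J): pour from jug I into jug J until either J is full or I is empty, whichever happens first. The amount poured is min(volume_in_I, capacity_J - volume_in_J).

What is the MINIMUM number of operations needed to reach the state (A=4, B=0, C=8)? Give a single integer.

BFS from (A=4, B=0, C=0). One shortest path:
  1. fill(B) -> (A=4 B=8 C=0)
  2. pour(B -> C) -> (A=4 B=0 C=8)
Reached target in 2 moves.

Answer: 2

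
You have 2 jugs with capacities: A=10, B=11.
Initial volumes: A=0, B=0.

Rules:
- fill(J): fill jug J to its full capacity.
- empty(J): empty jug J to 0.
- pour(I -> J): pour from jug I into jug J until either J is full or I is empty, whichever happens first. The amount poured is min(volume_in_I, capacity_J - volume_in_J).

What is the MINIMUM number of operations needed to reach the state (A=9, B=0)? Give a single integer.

BFS from (A=0, B=0). One shortest path:
  1. fill(A) -> (A=10 B=0)
  2. pour(A -> B) -> (A=0 B=10)
  3. fill(A) -> (A=10 B=10)
  4. pour(A -> B) -> (A=9 B=11)
  5. empty(B) -> (A=9 B=0)
Reached target in 5 moves.

Answer: 5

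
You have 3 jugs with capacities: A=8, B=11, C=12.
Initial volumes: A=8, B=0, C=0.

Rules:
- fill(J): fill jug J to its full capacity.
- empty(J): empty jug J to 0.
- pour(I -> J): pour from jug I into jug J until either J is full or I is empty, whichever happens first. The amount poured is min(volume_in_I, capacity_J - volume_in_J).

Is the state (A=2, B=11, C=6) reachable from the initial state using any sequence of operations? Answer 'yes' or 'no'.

Answer: yes

Derivation:
BFS from (A=8, B=0, C=0):
  1. fill(B) -> (A=8 B=11 C=0)
  2. pour(B -> C) -> (A=8 B=0 C=11)
  3. pour(A -> B) -> (A=0 B=8 C=11)
  4. pour(C -> A) -> (A=8 B=8 C=3)
  5. pour(A -> B) -> (A=5 B=11 C=3)
  6. pour(B -> C) -> (A=5 B=2 C=12)
  7. empty(C) -> (A=5 B=2 C=0)
  8. pour(A -> C) -> (A=0 B=2 C=5)
  9. pour(B -> A) -> (A=2 B=0 C=5)
  10. pour(C -> B) -> (A=2 B=5 C=0)
  11. fill(C) -> (A=2 B=5 C=12)
  12. pour(C -> B) -> (A=2 B=11 C=6)
Target reached → yes.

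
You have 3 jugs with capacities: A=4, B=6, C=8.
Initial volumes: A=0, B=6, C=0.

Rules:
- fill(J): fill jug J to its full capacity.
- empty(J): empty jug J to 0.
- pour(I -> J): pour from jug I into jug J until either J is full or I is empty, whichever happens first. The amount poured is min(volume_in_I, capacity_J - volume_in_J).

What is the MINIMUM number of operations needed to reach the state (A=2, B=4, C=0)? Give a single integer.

BFS from (A=0, B=6, C=0). One shortest path:
  1. pour(B -> A) -> (A=4 B=2 C=0)
  2. pour(A -> C) -> (A=0 B=2 C=4)
  3. pour(B -> A) -> (A=2 B=0 C=4)
  4. pour(C -> B) -> (A=2 B=4 C=0)
Reached target in 4 moves.

Answer: 4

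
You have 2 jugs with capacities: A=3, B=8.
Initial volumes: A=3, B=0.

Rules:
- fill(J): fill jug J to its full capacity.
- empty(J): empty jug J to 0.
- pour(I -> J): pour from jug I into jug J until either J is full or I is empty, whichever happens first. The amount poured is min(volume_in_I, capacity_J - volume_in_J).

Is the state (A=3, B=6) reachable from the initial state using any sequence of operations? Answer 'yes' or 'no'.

Answer: yes

Derivation:
BFS from (A=3, B=0):
  1. pour(A -> B) -> (A=0 B=3)
  2. fill(A) -> (A=3 B=3)
  3. pour(A -> B) -> (A=0 B=6)
  4. fill(A) -> (A=3 B=6)
Target reached → yes.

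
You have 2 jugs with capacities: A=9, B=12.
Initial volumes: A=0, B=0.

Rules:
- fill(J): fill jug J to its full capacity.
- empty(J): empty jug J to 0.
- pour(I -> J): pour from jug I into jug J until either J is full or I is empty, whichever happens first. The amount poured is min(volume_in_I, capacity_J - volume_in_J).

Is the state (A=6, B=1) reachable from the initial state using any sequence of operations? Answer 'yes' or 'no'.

BFS explored all 14 reachable states.
Reachable set includes: (0,0), (0,3), (0,6), (0,9), (0,12), (3,0), (3,12), (6,0), (6,12), (9,0), (9,3), (9,6) ...
Target (A=6, B=1) not in reachable set → no.

Answer: no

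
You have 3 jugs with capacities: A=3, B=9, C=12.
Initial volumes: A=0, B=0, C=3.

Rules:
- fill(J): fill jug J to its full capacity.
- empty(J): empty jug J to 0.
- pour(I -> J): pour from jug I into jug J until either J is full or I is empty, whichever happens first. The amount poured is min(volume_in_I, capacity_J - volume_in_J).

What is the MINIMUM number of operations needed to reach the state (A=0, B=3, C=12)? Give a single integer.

Answer: 2

Derivation:
BFS from (A=0, B=0, C=3). One shortest path:
  1. pour(C -> B) -> (A=0 B=3 C=0)
  2. fill(C) -> (A=0 B=3 C=12)
Reached target in 2 moves.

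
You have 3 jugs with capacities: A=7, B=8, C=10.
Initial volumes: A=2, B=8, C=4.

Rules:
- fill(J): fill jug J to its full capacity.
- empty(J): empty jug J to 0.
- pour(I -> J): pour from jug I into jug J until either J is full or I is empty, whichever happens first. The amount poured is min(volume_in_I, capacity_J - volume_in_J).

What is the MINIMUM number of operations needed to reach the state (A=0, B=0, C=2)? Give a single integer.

BFS from (A=2, B=8, C=4). One shortest path:
  1. empty(B) -> (A=2 B=0 C=4)
  2. empty(C) -> (A=2 B=0 C=0)
  3. pour(A -> C) -> (A=0 B=0 C=2)
Reached target in 3 moves.

Answer: 3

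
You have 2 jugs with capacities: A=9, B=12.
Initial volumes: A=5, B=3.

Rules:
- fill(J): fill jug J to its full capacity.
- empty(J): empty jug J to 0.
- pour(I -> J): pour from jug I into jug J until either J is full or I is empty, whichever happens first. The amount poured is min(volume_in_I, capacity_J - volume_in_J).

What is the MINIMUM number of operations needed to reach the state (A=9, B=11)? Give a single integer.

BFS from (A=5, B=3). One shortest path:
  1. pour(B -> A) -> (A=8 B=0)
  2. fill(B) -> (A=8 B=12)
  3. pour(B -> A) -> (A=9 B=11)
Reached target in 3 moves.

Answer: 3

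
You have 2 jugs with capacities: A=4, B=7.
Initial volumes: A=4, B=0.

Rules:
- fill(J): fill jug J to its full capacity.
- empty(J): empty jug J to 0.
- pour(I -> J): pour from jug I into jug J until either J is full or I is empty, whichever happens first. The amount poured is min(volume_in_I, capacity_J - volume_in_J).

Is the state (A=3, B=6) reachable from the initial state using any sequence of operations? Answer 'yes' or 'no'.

BFS explored all 22 reachable states.
Reachable set includes: (0,0), (0,1), (0,2), (0,3), (0,4), (0,5), (0,6), (0,7), (1,0), (1,7), (2,0), (2,7) ...
Target (A=3, B=6) not in reachable set → no.

Answer: no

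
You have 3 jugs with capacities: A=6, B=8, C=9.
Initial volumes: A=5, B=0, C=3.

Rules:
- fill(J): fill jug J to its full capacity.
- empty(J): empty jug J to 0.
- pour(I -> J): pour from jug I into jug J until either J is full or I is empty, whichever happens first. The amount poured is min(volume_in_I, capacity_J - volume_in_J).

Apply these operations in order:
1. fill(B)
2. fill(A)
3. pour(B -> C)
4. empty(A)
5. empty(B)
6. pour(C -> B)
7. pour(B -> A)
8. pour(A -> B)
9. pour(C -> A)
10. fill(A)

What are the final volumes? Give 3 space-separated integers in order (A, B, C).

Step 1: fill(B) -> (A=5 B=8 C=3)
Step 2: fill(A) -> (A=6 B=8 C=3)
Step 3: pour(B -> C) -> (A=6 B=2 C=9)
Step 4: empty(A) -> (A=0 B=2 C=9)
Step 5: empty(B) -> (A=0 B=0 C=9)
Step 6: pour(C -> B) -> (A=0 B=8 C=1)
Step 7: pour(B -> A) -> (A=6 B=2 C=1)
Step 8: pour(A -> B) -> (A=0 B=8 C=1)
Step 9: pour(C -> A) -> (A=1 B=8 C=0)
Step 10: fill(A) -> (A=6 B=8 C=0)

Answer: 6 8 0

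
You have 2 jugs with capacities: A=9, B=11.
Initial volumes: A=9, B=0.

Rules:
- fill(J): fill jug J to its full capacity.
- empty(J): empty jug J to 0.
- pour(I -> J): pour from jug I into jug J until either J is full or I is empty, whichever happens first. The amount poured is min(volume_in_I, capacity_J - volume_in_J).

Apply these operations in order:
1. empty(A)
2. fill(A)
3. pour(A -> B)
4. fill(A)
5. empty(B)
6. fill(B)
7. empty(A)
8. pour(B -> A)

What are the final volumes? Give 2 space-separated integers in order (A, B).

Answer: 9 2

Derivation:
Step 1: empty(A) -> (A=0 B=0)
Step 2: fill(A) -> (A=9 B=0)
Step 3: pour(A -> B) -> (A=0 B=9)
Step 4: fill(A) -> (A=9 B=9)
Step 5: empty(B) -> (A=9 B=0)
Step 6: fill(B) -> (A=9 B=11)
Step 7: empty(A) -> (A=0 B=11)
Step 8: pour(B -> A) -> (A=9 B=2)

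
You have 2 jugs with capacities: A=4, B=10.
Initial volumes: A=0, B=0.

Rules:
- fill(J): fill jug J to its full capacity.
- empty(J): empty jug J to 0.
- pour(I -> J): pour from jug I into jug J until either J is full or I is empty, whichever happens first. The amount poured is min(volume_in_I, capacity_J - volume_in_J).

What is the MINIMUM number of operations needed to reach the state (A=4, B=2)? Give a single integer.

BFS from (A=0, B=0). One shortest path:
  1. fill(B) -> (A=0 B=10)
  2. pour(B -> A) -> (A=4 B=6)
  3. empty(A) -> (A=0 B=6)
  4. pour(B -> A) -> (A=4 B=2)
Reached target in 4 moves.

Answer: 4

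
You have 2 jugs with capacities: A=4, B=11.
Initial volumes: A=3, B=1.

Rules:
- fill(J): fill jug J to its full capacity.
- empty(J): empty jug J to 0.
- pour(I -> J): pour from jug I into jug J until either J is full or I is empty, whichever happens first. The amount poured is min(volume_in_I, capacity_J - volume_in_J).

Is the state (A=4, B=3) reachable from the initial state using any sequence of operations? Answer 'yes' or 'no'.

BFS from (A=3, B=1):
  1. empty(B) -> (A=3 B=0)
  2. pour(A -> B) -> (A=0 B=3)
  3. fill(A) -> (A=4 B=3)
Target reached → yes.

Answer: yes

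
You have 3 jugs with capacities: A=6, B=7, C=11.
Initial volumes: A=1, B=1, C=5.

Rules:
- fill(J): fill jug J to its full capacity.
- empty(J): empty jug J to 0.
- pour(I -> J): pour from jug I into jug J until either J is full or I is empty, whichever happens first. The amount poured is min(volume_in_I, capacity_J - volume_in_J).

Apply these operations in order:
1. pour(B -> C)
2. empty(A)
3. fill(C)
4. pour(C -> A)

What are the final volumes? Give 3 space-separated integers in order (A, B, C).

Step 1: pour(B -> C) -> (A=1 B=0 C=6)
Step 2: empty(A) -> (A=0 B=0 C=6)
Step 3: fill(C) -> (A=0 B=0 C=11)
Step 4: pour(C -> A) -> (A=6 B=0 C=5)

Answer: 6 0 5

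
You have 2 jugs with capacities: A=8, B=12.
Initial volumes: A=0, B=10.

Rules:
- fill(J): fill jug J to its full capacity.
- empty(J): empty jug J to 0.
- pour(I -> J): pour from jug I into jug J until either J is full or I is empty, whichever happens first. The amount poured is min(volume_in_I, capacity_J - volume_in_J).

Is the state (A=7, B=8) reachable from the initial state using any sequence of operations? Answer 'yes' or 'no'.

Answer: no

Derivation:
BFS explored all 20 reachable states.
Reachable set includes: (0,0), (0,2), (0,4), (0,6), (0,8), (0,10), (0,12), (2,0), (2,12), (4,0), (4,12), (6,0) ...
Target (A=7, B=8) not in reachable set → no.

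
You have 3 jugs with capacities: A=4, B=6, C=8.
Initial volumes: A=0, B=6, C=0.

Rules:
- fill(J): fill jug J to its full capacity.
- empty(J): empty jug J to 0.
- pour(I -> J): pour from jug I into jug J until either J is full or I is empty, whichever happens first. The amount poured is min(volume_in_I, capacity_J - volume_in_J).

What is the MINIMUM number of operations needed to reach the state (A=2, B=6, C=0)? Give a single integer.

Answer: 4

Derivation:
BFS from (A=0, B=6, C=0). One shortest path:
  1. empty(B) -> (A=0 B=0 C=0)
  2. fill(C) -> (A=0 B=0 C=8)
  3. pour(C -> B) -> (A=0 B=6 C=2)
  4. pour(C -> A) -> (A=2 B=6 C=0)
Reached target in 4 moves.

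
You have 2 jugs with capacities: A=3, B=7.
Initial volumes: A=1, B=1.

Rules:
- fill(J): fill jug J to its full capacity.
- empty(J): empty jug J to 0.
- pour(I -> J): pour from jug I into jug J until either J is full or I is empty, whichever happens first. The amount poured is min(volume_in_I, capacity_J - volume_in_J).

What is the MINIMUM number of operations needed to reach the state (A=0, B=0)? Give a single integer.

BFS from (A=1, B=1). One shortest path:
  1. empty(A) -> (A=0 B=1)
  2. empty(B) -> (A=0 B=0)
Reached target in 2 moves.

Answer: 2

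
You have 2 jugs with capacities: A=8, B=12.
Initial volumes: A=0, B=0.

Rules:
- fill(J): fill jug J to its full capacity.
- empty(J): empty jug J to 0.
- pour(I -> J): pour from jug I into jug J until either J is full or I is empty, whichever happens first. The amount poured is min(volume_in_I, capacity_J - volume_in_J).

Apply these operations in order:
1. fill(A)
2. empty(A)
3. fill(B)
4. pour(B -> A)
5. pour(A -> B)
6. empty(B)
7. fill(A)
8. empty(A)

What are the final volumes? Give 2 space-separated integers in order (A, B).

Step 1: fill(A) -> (A=8 B=0)
Step 2: empty(A) -> (A=0 B=0)
Step 3: fill(B) -> (A=0 B=12)
Step 4: pour(B -> A) -> (A=8 B=4)
Step 5: pour(A -> B) -> (A=0 B=12)
Step 6: empty(B) -> (A=0 B=0)
Step 7: fill(A) -> (A=8 B=0)
Step 8: empty(A) -> (A=0 B=0)

Answer: 0 0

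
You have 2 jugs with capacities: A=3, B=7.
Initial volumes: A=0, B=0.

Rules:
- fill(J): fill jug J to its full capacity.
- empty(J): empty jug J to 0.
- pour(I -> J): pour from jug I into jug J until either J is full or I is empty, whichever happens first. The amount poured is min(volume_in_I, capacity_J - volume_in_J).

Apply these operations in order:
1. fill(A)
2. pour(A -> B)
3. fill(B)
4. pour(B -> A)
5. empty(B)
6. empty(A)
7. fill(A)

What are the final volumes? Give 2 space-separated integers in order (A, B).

Answer: 3 0

Derivation:
Step 1: fill(A) -> (A=3 B=0)
Step 2: pour(A -> B) -> (A=0 B=3)
Step 3: fill(B) -> (A=0 B=7)
Step 4: pour(B -> A) -> (A=3 B=4)
Step 5: empty(B) -> (A=3 B=0)
Step 6: empty(A) -> (A=0 B=0)
Step 7: fill(A) -> (A=3 B=0)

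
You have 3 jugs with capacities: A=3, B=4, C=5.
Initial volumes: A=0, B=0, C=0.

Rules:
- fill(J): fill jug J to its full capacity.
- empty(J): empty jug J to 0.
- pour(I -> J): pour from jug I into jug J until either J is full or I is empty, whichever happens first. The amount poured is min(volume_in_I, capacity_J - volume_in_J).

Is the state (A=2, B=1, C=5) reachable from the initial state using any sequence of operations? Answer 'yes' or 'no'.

BFS from (A=0, B=0, C=0):
  1. fill(B) -> (A=0 B=4 C=0)
  2. pour(B -> C) -> (A=0 B=0 C=4)
  3. fill(B) -> (A=0 B=4 C=4)
  4. pour(B -> A) -> (A=3 B=1 C=4)
  5. pour(A -> C) -> (A=2 B=1 C=5)
Target reached → yes.

Answer: yes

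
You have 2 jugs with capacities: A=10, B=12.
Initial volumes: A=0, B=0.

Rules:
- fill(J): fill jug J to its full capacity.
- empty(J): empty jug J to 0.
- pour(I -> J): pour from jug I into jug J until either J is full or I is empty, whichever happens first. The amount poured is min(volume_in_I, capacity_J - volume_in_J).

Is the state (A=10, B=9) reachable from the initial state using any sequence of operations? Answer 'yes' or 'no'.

BFS explored all 22 reachable states.
Reachable set includes: (0,0), (0,2), (0,4), (0,6), (0,8), (0,10), (0,12), (2,0), (2,12), (4,0), (4,12), (6,0) ...
Target (A=10, B=9) not in reachable set → no.

Answer: no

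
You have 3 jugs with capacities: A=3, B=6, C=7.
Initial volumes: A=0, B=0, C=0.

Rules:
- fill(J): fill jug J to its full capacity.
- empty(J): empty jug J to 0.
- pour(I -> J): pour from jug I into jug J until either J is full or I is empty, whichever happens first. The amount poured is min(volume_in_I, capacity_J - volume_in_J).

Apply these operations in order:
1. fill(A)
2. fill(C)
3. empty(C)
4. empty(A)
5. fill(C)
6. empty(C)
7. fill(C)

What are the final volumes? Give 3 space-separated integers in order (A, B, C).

Answer: 0 0 7

Derivation:
Step 1: fill(A) -> (A=3 B=0 C=0)
Step 2: fill(C) -> (A=3 B=0 C=7)
Step 3: empty(C) -> (A=3 B=0 C=0)
Step 4: empty(A) -> (A=0 B=0 C=0)
Step 5: fill(C) -> (A=0 B=0 C=7)
Step 6: empty(C) -> (A=0 B=0 C=0)
Step 7: fill(C) -> (A=0 B=0 C=7)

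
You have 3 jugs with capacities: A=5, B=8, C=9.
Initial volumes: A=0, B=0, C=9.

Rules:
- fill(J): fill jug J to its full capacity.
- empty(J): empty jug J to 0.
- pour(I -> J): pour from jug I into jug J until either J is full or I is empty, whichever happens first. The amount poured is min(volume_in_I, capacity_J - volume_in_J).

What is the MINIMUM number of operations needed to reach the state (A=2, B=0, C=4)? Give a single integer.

Answer: 5

Derivation:
BFS from (A=0, B=0, C=9). One shortest path:
  1. fill(A) -> (A=5 B=0 C=9)
  2. pour(A -> B) -> (A=0 B=5 C=9)
  3. pour(C -> A) -> (A=5 B=5 C=4)
  4. pour(A -> B) -> (A=2 B=8 C=4)
  5. empty(B) -> (A=2 B=0 C=4)
Reached target in 5 moves.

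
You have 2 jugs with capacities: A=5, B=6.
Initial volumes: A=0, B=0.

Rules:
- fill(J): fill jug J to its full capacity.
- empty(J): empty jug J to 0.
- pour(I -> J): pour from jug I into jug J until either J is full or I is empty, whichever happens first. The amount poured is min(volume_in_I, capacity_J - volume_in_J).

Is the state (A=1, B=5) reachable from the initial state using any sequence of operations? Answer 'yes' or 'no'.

BFS explored all 22 reachable states.
Reachable set includes: (0,0), (0,1), (0,2), (0,3), (0,4), (0,5), (0,6), (1,0), (1,6), (2,0), (2,6), (3,0) ...
Target (A=1, B=5) not in reachable set → no.

Answer: no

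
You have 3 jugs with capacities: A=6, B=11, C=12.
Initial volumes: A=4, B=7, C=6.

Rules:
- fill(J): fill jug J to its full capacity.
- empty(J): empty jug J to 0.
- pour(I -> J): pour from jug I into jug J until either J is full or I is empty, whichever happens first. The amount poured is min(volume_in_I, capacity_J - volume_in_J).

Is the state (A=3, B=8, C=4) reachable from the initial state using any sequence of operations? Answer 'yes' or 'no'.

Answer: no

Derivation:
BFS explored all 543 reachable states.
Reachable set includes: (0,0,0), (0,0,1), (0,0,2), (0,0,3), (0,0,4), (0,0,5), (0,0,6), (0,0,7), (0,0,8), (0,0,9), (0,0,10), (0,0,11) ...
Target (A=3, B=8, C=4) not in reachable set → no.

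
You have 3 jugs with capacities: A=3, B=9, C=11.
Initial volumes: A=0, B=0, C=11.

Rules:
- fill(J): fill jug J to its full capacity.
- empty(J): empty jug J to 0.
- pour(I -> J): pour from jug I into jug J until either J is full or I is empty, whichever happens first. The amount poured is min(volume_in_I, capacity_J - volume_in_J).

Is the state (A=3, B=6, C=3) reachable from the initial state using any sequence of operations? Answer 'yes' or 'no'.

Answer: yes

Derivation:
BFS from (A=0, B=0, C=11):
  1. fill(A) -> (A=3 B=0 C=11)
  2. fill(B) -> (A=3 B=9 C=11)
  3. empty(C) -> (A=3 B=9 C=0)
  4. pour(A -> C) -> (A=0 B=9 C=3)
  5. pour(B -> A) -> (A=3 B=6 C=3)
Target reached → yes.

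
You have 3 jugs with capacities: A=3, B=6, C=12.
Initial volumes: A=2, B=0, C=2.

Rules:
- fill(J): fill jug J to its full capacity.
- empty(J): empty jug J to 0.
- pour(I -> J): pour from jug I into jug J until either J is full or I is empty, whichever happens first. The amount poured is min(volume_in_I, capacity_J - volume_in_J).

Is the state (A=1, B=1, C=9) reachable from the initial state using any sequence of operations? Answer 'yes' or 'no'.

BFS explored all 170 reachable states.
Reachable set includes: (0,0,0), (0,0,1), (0,0,2), (0,0,3), (0,0,4), (0,0,5), (0,0,6), (0,0,7), (0,0,8), (0,0,9), (0,0,10), (0,0,11) ...
Target (A=1, B=1, C=9) not in reachable set → no.

Answer: no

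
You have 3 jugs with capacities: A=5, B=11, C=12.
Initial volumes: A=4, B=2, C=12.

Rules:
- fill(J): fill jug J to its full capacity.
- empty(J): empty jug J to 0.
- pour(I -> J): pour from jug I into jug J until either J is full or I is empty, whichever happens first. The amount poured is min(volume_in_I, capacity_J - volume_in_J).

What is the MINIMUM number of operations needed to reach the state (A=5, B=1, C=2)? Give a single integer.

BFS from (A=4, B=2, C=12). One shortest path:
  1. pour(B -> A) -> (A=5 B=1 C=12)
  2. empty(A) -> (A=0 B=1 C=12)
  3. pour(C -> A) -> (A=5 B=1 C=7)
  4. empty(A) -> (A=0 B=1 C=7)
  5. pour(C -> A) -> (A=5 B=1 C=2)
Reached target in 5 moves.

Answer: 5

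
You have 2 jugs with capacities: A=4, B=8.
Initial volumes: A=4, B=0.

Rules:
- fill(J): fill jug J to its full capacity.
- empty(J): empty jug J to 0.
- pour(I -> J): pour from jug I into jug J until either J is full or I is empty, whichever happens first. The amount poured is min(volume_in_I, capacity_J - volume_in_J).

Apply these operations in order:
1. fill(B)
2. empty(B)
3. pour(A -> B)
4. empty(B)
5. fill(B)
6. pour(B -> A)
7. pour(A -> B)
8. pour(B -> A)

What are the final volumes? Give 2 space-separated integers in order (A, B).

Answer: 4 4

Derivation:
Step 1: fill(B) -> (A=4 B=8)
Step 2: empty(B) -> (A=4 B=0)
Step 3: pour(A -> B) -> (A=0 B=4)
Step 4: empty(B) -> (A=0 B=0)
Step 5: fill(B) -> (A=0 B=8)
Step 6: pour(B -> A) -> (A=4 B=4)
Step 7: pour(A -> B) -> (A=0 B=8)
Step 8: pour(B -> A) -> (A=4 B=4)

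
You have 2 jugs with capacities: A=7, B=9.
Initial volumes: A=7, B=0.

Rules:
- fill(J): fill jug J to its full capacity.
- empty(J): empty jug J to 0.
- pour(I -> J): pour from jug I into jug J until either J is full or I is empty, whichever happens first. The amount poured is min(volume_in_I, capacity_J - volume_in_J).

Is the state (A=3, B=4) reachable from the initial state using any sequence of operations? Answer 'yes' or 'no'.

Answer: no

Derivation:
BFS explored all 32 reachable states.
Reachable set includes: (0,0), (0,1), (0,2), (0,3), (0,4), (0,5), (0,6), (0,7), (0,8), (0,9), (1,0), (1,9) ...
Target (A=3, B=4) not in reachable set → no.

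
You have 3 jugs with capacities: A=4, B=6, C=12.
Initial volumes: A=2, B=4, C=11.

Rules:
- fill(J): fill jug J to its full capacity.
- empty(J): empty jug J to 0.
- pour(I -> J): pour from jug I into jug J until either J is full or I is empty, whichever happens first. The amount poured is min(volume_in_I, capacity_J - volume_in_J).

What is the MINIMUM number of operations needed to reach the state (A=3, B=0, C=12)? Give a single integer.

Answer: 3

Derivation:
BFS from (A=2, B=4, C=11). One shortest path:
  1. fill(A) -> (A=4 B=4 C=11)
  2. empty(B) -> (A=4 B=0 C=11)
  3. pour(A -> C) -> (A=3 B=0 C=12)
Reached target in 3 moves.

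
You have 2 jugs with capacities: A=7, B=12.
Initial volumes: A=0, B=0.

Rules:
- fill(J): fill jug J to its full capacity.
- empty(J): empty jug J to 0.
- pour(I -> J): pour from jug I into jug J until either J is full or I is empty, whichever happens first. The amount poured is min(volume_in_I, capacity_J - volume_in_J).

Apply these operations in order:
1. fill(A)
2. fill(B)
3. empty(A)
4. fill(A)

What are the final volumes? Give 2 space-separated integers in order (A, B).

Answer: 7 12

Derivation:
Step 1: fill(A) -> (A=7 B=0)
Step 2: fill(B) -> (A=7 B=12)
Step 3: empty(A) -> (A=0 B=12)
Step 4: fill(A) -> (A=7 B=12)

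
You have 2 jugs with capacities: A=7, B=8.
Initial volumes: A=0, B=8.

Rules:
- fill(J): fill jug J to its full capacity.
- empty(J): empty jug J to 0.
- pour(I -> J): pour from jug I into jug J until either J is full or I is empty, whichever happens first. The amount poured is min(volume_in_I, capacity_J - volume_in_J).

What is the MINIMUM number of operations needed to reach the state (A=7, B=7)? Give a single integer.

BFS from (A=0, B=8). One shortest path:
  1. fill(A) -> (A=7 B=8)
  2. empty(B) -> (A=7 B=0)
  3. pour(A -> B) -> (A=0 B=7)
  4. fill(A) -> (A=7 B=7)
Reached target in 4 moves.

Answer: 4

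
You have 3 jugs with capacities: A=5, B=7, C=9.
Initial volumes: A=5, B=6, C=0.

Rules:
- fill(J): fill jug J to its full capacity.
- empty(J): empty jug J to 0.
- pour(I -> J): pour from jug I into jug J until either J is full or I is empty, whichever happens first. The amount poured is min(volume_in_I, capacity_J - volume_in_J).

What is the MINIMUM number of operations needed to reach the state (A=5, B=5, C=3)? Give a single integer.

Answer: 5

Derivation:
BFS from (A=5, B=6, C=0). One shortest path:
  1. fill(C) -> (A=5 B=6 C=9)
  2. pour(C -> B) -> (A=5 B=7 C=8)
  3. empty(B) -> (A=5 B=0 C=8)
  4. pour(A -> B) -> (A=0 B=5 C=8)
  5. pour(C -> A) -> (A=5 B=5 C=3)
Reached target in 5 moves.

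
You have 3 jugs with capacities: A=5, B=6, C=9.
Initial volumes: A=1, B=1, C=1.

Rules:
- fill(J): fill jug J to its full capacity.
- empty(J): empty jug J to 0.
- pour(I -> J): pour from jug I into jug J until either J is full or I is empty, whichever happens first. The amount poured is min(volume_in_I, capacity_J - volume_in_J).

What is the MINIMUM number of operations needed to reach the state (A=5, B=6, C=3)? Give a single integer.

Answer: 4

Derivation:
BFS from (A=1, B=1, C=1). One shortest path:
  1. fill(A) -> (A=5 B=1 C=1)
  2. empty(B) -> (A=5 B=0 C=1)
  3. fill(C) -> (A=5 B=0 C=9)
  4. pour(C -> B) -> (A=5 B=6 C=3)
Reached target in 4 moves.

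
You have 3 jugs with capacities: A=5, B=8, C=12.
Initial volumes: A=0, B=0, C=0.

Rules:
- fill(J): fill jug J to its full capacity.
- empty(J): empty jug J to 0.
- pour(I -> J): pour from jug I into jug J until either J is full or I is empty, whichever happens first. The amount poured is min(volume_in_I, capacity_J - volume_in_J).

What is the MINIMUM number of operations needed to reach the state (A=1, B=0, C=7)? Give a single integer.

Answer: 7

Derivation:
BFS from (A=0, B=0, C=0). One shortest path:
  1. fill(A) -> (A=5 B=0 C=0)
  2. fill(B) -> (A=5 B=8 C=0)
  3. pour(A -> C) -> (A=0 B=8 C=5)
  4. pour(B -> C) -> (A=0 B=1 C=12)
  5. pour(C -> A) -> (A=5 B=1 C=7)
  6. empty(A) -> (A=0 B=1 C=7)
  7. pour(B -> A) -> (A=1 B=0 C=7)
Reached target in 7 moves.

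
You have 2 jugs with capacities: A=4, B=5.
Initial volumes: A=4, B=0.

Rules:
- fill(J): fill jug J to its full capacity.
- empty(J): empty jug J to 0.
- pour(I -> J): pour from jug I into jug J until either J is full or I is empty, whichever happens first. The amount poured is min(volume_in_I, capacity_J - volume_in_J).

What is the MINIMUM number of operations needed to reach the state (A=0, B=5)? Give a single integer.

Answer: 2

Derivation:
BFS from (A=4, B=0). One shortest path:
  1. empty(A) -> (A=0 B=0)
  2. fill(B) -> (A=0 B=5)
Reached target in 2 moves.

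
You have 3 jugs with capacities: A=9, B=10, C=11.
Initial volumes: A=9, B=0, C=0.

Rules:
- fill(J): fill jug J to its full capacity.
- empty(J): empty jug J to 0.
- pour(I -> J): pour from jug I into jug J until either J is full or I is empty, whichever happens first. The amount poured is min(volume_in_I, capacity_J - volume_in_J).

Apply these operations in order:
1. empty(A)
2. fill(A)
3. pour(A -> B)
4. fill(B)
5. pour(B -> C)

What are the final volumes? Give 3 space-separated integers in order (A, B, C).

Step 1: empty(A) -> (A=0 B=0 C=0)
Step 2: fill(A) -> (A=9 B=0 C=0)
Step 3: pour(A -> B) -> (A=0 B=9 C=0)
Step 4: fill(B) -> (A=0 B=10 C=0)
Step 5: pour(B -> C) -> (A=0 B=0 C=10)

Answer: 0 0 10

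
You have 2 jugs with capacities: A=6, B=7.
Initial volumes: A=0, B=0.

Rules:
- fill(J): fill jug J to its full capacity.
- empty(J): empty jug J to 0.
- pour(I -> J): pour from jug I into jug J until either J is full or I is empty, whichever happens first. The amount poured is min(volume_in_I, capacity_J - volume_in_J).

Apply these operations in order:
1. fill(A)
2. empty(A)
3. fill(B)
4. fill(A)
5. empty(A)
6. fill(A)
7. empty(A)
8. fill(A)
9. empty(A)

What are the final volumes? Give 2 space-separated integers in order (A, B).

Answer: 0 7

Derivation:
Step 1: fill(A) -> (A=6 B=0)
Step 2: empty(A) -> (A=0 B=0)
Step 3: fill(B) -> (A=0 B=7)
Step 4: fill(A) -> (A=6 B=7)
Step 5: empty(A) -> (A=0 B=7)
Step 6: fill(A) -> (A=6 B=7)
Step 7: empty(A) -> (A=0 B=7)
Step 8: fill(A) -> (A=6 B=7)
Step 9: empty(A) -> (A=0 B=7)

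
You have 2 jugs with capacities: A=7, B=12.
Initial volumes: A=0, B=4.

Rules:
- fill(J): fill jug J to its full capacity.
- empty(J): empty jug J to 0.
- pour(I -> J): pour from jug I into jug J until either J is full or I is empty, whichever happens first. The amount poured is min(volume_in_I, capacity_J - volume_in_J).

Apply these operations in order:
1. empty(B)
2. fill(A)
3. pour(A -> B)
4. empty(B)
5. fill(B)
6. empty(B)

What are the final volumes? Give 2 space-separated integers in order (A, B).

Step 1: empty(B) -> (A=0 B=0)
Step 2: fill(A) -> (A=7 B=0)
Step 3: pour(A -> B) -> (A=0 B=7)
Step 4: empty(B) -> (A=0 B=0)
Step 5: fill(B) -> (A=0 B=12)
Step 6: empty(B) -> (A=0 B=0)

Answer: 0 0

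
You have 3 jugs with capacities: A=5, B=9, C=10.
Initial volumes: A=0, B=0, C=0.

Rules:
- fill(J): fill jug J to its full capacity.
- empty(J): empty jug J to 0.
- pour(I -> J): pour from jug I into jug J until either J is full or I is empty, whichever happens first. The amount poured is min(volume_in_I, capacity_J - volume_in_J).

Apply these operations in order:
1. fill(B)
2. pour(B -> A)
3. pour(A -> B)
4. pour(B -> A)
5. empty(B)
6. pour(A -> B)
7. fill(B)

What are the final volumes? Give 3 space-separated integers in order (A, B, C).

Answer: 0 9 0

Derivation:
Step 1: fill(B) -> (A=0 B=9 C=0)
Step 2: pour(B -> A) -> (A=5 B=4 C=0)
Step 3: pour(A -> B) -> (A=0 B=9 C=0)
Step 4: pour(B -> A) -> (A=5 B=4 C=0)
Step 5: empty(B) -> (A=5 B=0 C=0)
Step 6: pour(A -> B) -> (A=0 B=5 C=0)
Step 7: fill(B) -> (A=0 B=9 C=0)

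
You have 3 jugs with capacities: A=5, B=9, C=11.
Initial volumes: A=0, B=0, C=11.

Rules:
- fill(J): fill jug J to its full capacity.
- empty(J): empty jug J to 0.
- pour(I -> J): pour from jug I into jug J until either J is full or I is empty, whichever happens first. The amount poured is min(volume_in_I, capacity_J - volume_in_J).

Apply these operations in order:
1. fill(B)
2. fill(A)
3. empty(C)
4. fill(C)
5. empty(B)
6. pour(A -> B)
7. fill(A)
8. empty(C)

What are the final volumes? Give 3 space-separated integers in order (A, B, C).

Answer: 5 5 0

Derivation:
Step 1: fill(B) -> (A=0 B=9 C=11)
Step 2: fill(A) -> (A=5 B=9 C=11)
Step 3: empty(C) -> (A=5 B=9 C=0)
Step 4: fill(C) -> (A=5 B=9 C=11)
Step 5: empty(B) -> (A=5 B=0 C=11)
Step 6: pour(A -> B) -> (A=0 B=5 C=11)
Step 7: fill(A) -> (A=5 B=5 C=11)
Step 8: empty(C) -> (A=5 B=5 C=0)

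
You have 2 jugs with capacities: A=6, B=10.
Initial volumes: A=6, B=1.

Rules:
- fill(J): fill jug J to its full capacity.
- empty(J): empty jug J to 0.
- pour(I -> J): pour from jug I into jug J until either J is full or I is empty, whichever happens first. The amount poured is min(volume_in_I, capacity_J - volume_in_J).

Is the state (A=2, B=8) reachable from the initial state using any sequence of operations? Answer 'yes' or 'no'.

Answer: no

Derivation:
BFS explored all 32 reachable states.
Reachable set includes: (0,0), (0,1), (0,2), (0,3), (0,4), (0,5), (0,6), (0,7), (0,8), (0,9), (0,10), (1,0) ...
Target (A=2, B=8) not in reachable set → no.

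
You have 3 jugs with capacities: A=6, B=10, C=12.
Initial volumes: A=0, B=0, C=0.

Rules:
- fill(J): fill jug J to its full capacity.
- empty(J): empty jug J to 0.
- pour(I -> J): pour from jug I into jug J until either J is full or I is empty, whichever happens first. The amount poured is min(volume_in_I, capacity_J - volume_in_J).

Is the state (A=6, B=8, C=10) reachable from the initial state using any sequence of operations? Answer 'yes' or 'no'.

BFS from (A=0, B=0, C=0):
  1. fill(B) -> (A=0 B=10 C=0)
  2. pour(B -> A) -> (A=6 B=4 C=0)
  3. empty(A) -> (A=0 B=4 C=0)
  4. pour(B -> A) -> (A=4 B=0 C=0)
  5. fill(B) -> (A=4 B=10 C=0)
  6. pour(B -> C) -> (A=4 B=0 C=10)
  7. fill(B) -> (A=4 B=10 C=10)
  8. pour(B -> A) -> (A=6 B=8 C=10)
Target reached → yes.

Answer: yes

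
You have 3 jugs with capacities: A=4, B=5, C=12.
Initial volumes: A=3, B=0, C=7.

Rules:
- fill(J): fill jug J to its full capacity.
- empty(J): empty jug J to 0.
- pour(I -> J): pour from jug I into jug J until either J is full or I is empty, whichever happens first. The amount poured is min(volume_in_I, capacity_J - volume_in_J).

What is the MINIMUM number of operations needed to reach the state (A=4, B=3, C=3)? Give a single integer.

BFS from (A=3, B=0, C=7). One shortest path:
  1. pour(A -> B) -> (A=0 B=3 C=7)
  2. pour(C -> A) -> (A=4 B=3 C=3)
Reached target in 2 moves.

Answer: 2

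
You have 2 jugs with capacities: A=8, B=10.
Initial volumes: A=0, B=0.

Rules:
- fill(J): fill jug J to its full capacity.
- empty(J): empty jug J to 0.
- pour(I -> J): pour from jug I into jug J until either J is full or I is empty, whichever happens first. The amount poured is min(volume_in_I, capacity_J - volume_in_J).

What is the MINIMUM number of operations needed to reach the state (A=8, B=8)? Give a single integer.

Answer: 3

Derivation:
BFS from (A=0, B=0). One shortest path:
  1. fill(A) -> (A=8 B=0)
  2. pour(A -> B) -> (A=0 B=8)
  3. fill(A) -> (A=8 B=8)
Reached target in 3 moves.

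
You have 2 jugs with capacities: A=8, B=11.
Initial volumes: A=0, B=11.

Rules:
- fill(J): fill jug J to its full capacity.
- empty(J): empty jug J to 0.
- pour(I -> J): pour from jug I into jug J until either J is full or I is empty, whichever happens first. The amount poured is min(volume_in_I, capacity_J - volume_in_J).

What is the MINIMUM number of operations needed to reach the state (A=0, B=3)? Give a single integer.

BFS from (A=0, B=11). One shortest path:
  1. pour(B -> A) -> (A=8 B=3)
  2. empty(A) -> (A=0 B=3)
Reached target in 2 moves.

Answer: 2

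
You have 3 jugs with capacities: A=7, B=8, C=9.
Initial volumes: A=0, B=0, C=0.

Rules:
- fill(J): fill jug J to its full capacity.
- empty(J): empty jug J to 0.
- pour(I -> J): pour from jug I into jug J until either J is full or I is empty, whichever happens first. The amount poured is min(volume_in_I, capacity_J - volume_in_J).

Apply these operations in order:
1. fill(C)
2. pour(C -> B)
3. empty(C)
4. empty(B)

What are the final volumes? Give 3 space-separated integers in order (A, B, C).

Step 1: fill(C) -> (A=0 B=0 C=9)
Step 2: pour(C -> B) -> (A=0 B=8 C=1)
Step 3: empty(C) -> (A=0 B=8 C=0)
Step 4: empty(B) -> (A=0 B=0 C=0)

Answer: 0 0 0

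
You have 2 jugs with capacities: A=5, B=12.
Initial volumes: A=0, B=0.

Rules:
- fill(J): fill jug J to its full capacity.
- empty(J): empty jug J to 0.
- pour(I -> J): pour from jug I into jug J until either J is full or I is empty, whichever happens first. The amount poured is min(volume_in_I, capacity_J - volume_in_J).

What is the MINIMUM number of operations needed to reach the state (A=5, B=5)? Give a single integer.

BFS from (A=0, B=0). One shortest path:
  1. fill(A) -> (A=5 B=0)
  2. pour(A -> B) -> (A=0 B=5)
  3. fill(A) -> (A=5 B=5)
Reached target in 3 moves.

Answer: 3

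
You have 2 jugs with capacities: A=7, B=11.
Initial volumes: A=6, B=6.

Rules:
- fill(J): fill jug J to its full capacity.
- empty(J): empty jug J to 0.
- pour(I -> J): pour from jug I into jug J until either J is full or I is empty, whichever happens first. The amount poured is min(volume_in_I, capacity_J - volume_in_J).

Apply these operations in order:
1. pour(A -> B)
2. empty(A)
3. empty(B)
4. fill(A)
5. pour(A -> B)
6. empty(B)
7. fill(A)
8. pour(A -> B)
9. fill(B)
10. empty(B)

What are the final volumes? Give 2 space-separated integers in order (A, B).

Answer: 0 0

Derivation:
Step 1: pour(A -> B) -> (A=1 B=11)
Step 2: empty(A) -> (A=0 B=11)
Step 3: empty(B) -> (A=0 B=0)
Step 4: fill(A) -> (A=7 B=0)
Step 5: pour(A -> B) -> (A=0 B=7)
Step 6: empty(B) -> (A=0 B=0)
Step 7: fill(A) -> (A=7 B=0)
Step 8: pour(A -> B) -> (A=0 B=7)
Step 9: fill(B) -> (A=0 B=11)
Step 10: empty(B) -> (A=0 B=0)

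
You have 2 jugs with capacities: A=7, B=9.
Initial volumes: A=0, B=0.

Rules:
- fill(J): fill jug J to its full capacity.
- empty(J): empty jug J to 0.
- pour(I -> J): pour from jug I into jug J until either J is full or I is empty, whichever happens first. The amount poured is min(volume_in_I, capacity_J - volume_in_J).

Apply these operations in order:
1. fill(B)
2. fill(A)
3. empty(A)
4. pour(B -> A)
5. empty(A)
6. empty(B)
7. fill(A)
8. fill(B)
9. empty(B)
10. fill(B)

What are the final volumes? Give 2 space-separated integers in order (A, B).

Answer: 7 9

Derivation:
Step 1: fill(B) -> (A=0 B=9)
Step 2: fill(A) -> (A=7 B=9)
Step 3: empty(A) -> (A=0 B=9)
Step 4: pour(B -> A) -> (A=7 B=2)
Step 5: empty(A) -> (A=0 B=2)
Step 6: empty(B) -> (A=0 B=0)
Step 7: fill(A) -> (A=7 B=0)
Step 8: fill(B) -> (A=7 B=9)
Step 9: empty(B) -> (A=7 B=0)
Step 10: fill(B) -> (A=7 B=9)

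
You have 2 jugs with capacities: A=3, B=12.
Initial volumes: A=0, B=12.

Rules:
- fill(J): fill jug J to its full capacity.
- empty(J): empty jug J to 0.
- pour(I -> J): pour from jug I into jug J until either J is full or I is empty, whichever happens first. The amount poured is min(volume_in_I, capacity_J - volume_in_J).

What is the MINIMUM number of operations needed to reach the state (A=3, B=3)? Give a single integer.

Answer: 4

Derivation:
BFS from (A=0, B=12). One shortest path:
  1. fill(A) -> (A=3 B=12)
  2. empty(B) -> (A=3 B=0)
  3. pour(A -> B) -> (A=0 B=3)
  4. fill(A) -> (A=3 B=3)
Reached target in 4 moves.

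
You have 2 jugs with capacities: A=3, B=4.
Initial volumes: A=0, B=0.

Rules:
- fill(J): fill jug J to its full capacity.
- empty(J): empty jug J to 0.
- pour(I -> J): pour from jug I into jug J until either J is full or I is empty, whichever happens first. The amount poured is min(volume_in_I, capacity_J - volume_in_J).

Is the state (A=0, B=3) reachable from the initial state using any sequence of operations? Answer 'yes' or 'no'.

Answer: yes

Derivation:
BFS from (A=0, B=0):
  1. fill(A) -> (A=3 B=0)
  2. pour(A -> B) -> (A=0 B=3)
Target reached → yes.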